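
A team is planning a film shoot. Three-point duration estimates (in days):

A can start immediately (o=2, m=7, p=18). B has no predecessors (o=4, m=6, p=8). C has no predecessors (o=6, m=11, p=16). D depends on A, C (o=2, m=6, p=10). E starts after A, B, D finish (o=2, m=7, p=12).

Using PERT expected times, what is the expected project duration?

te_A = (2 + 4·7 + 18)/6 = 48/6 = 8
te_B = (4 + 4·6 + 8)/6 = 36/6 = 6
te_C = (6 + 4·11 + 16)/6 = 66/6 = 11
te_D = (2 + 4·6 + 10)/6 = 36/6 = 6
te_E = (2 + 4·7 + 12)/6 = 42/6 = 7

Forward pass:
ES_A = 0; EF_A = 8
ES_B = 0; EF_B = 6
ES_C = 0; EF_C = 11
ES_D = max(EF_A=8, EF_C=11) = 11; EF_D = 11+6 = 17
ES_E = max(EF_A=8, EF_B=6, EF_D=17) = 17; EF_E = 17+7 = 24
Expected project duration μ = 24 days. Critical path: C → D → E.

24 days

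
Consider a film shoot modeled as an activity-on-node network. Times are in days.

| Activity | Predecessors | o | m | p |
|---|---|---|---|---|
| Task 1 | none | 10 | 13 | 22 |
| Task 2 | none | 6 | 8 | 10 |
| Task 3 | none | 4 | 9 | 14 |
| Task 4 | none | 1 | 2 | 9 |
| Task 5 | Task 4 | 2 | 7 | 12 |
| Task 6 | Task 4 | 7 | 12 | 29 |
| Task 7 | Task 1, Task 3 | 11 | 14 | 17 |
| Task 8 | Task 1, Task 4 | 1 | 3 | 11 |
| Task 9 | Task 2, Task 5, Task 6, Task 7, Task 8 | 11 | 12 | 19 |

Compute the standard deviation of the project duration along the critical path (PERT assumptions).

2.60 days

te_Task 1 = (10 + 4·13 + 22)/6 = 84/6 = 14; σ²_Task 1 = ((22−10)/6)² = 4.000
te_Task 2 = (6 + 4·8 + 10)/6 = 48/6 = 8; σ²_Task 2 = ((10−6)/6)² = 0.444
te_Task 3 = (4 + 4·9 + 14)/6 = 54/6 = 9; σ²_Task 3 = ((14−4)/6)² = 2.778
te_Task 4 = (1 + 4·2 + 9)/6 = 18/6 = 3; σ²_Task 4 = ((9−1)/6)² = 1.778
te_Task 5 = (2 + 4·7 + 12)/6 = 42/6 = 7; σ²_Task 5 = ((12−2)/6)² = 2.778
te_Task 6 = (7 + 4·12 + 29)/6 = 84/6 = 14; σ²_Task 6 = ((29−7)/6)² = 13.444
te_Task 7 = (11 + 4·14 + 17)/6 = 84/6 = 14; σ²_Task 7 = ((17−11)/6)² = 1.000
te_Task 8 = (1 + 4·3 + 11)/6 = 24/6 = 4; σ²_Task 8 = ((11−1)/6)² = 2.778
te_Task 9 = (11 + 4·12 + 19)/6 = 78/6 = 13; σ²_Task 9 = ((19−11)/6)² = 1.778

Forward pass:
ES_Task 1 = 0; EF_Task 1 = 14
ES_Task 2 = 0; EF_Task 2 = 8
ES_Task 3 = 0; EF_Task 3 = 9
ES_Task 4 = 0; EF_Task 4 = 3
ES_Task 5 = 3; EF_Task 5 = 3+7 = 10
ES_Task 6 = 3; EF_Task 6 = 3+14 = 17
ES_Task 7 = max(EF_Task 1=14, EF_Task 3=9) = 14; EF_Task 7 = 14+14 = 28
ES_Task 8 = max(EF_Task 1=14, EF_Task 4=3) = 14; EF_Task 8 = 14+4 = 18
ES_Task 9 = max(EF_Task 2=8, EF_Task 5=10, EF_Task 6=17, EF_Task 7=28, EF_Task 8=18) = 28; EF_Task 9 = 28+13 = 41
Expected project duration μ = 41 days. Critical path: Task 1 → Task 7 → Task 9.

Variance along critical path = 4.000 + 1.000 + 1.778 = 6.778
σ = √6.778 = 2.603 days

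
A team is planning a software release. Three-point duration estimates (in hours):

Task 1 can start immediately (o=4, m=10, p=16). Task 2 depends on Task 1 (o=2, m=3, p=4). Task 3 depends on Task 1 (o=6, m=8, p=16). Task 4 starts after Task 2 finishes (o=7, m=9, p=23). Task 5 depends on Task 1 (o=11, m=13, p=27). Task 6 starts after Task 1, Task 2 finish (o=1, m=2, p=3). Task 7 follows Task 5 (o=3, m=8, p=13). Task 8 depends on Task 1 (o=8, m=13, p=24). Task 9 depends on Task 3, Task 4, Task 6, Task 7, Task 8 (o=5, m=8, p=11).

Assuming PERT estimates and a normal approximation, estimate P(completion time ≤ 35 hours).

te_Task 1 = (4 + 4·10 + 16)/6 = 60/6 = 10; σ²_Task 1 = ((16−4)/6)² = 4.000
te_Task 2 = (2 + 4·3 + 4)/6 = 18/6 = 3; σ²_Task 2 = ((4−2)/6)² = 0.111
te_Task 3 = (6 + 4·8 + 16)/6 = 54/6 = 9; σ²_Task 3 = ((16−6)/6)² = 2.778
te_Task 4 = (7 + 4·9 + 23)/6 = 66/6 = 11; σ²_Task 4 = ((23−7)/6)² = 7.111
te_Task 5 = (11 + 4·13 + 27)/6 = 90/6 = 15; σ²_Task 5 = ((27−11)/6)² = 7.111
te_Task 6 = (1 + 4·2 + 3)/6 = 12/6 = 2; σ²_Task 6 = ((3−1)/6)² = 0.111
te_Task 7 = (3 + 4·8 + 13)/6 = 48/6 = 8; σ²_Task 7 = ((13−3)/6)² = 2.778
te_Task 8 = (8 + 4·13 + 24)/6 = 84/6 = 14; σ²_Task 8 = ((24−8)/6)² = 7.111
te_Task 9 = (5 + 4·8 + 11)/6 = 48/6 = 8; σ²_Task 9 = ((11−5)/6)² = 1.000

Forward pass:
ES_Task 1 = 0; EF_Task 1 = 10
ES_Task 2 = 10; EF_Task 2 = 10+3 = 13
ES_Task 3 = 10; EF_Task 3 = 10+9 = 19
ES_Task 4 = 13; EF_Task 4 = 13+11 = 24
ES_Task 5 = 10; EF_Task 5 = 10+15 = 25
ES_Task 6 = max(EF_Task 1=10, EF_Task 2=13) = 13; EF_Task 6 = 13+2 = 15
ES_Task 7 = 25; EF_Task 7 = 25+8 = 33
ES_Task 8 = 10; EF_Task 8 = 10+14 = 24
ES_Task 9 = max(EF_Task 3=19, EF_Task 4=24, EF_Task 6=15, EF_Task 7=33, EF_Task 8=24) = 33; EF_Task 9 = 33+8 = 41
Expected project duration μ = 41 hours. Critical path: Task 1 → Task 5 → Task 7 → Task 9.

Variance along critical path = 4.000 + 7.111 + 2.778 + 1.000 = 14.889; σ = √14.889 = 3.859 hours.
Z = (35 − 41) / 3.859 = -1.555
P(T ≤ 35) = Φ(-1.555) ≈ 0.060

0.060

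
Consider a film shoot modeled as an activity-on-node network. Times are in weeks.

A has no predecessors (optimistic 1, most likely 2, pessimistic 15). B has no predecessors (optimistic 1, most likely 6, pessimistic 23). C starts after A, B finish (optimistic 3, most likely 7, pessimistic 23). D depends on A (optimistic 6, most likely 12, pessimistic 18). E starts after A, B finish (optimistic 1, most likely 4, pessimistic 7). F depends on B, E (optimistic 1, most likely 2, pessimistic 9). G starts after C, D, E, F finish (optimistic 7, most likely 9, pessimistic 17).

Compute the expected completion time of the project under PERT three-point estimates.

27 weeks

te_A = (1 + 4·2 + 15)/6 = 24/6 = 4
te_B = (1 + 4·6 + 23)/6 = 48/6 = 8
te_C = (3 + 4·7 + 23)/6 = 54/6 = 9
te_D = (6 + 4·12 + 18)/6 = 72/6 = 12
te_E = (1 + 4·4 + 7)/6 = 24/6 = 4
te_F = (1 + 4·2 + 9)/6 = 18/6 = 3
te_G = (7 + 4·9 + 17)/6 = 60/6 = 10

Forward pass:
ES_A = 0; EF_A = 4
ES_B = 0; EF_B = 8
ES_C = max(EF_A=4, EF_B=8) = 8; EF_C = 8+9 = 17
ES_D = 4; EF_D = 4+12 = 16
ES_E = max(EF_A=4, EF_B=8) = 8; EF_E = 8+4 = 12
ES_F = max(EF_B=8, EF_E=12) = 12; EF_F = 12+3 = 15
ES_G = max(EF_C=17, EF_D=16, EF_E=12, EF_F=15) = 17; EF_G = 17+10 = 27
Expected project duration μ = 27 weeks. Critical path: B → C → G.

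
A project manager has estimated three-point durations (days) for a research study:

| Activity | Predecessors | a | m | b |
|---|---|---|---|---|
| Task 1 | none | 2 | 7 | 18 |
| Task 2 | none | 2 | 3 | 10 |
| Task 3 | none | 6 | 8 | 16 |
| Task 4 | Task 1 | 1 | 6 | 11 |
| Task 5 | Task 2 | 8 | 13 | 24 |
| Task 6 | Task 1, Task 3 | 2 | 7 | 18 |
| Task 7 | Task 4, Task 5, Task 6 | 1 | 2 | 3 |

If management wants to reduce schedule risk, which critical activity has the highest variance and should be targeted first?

Task 5

te_Task 1 = (2 + 4·7 + 18)/6 = 48/6 = 8; σ²_Task 1 = ((18−2)/6)² = 7.111
te_Task 2 = (2 + 4·3 + 10)/6 = 24/6 = 4; σ²_Task 2 = ((10−2)/6)² = 1.778
te_Task 3 = (6 + 4·8 + 16)/6 = 54/6 = 9; σ²_Task 3 = ((16−6)/6)² = 2.778
te_Task 4 = (1 + 4·6 + 11)/6 = 36/6 = 6; σ²_Task 4 = ((11−1)/6)² = 2.778
te_Task 5 = (8 + 4·13 + 24)/6 = 84/6 = 14; σ²_Task 5 = ((24−8)/6)² = 7.111
te_Task 6 = (2 + 4·7 + 18)/6 = 48/6 = 8; σ²_Task 6 = ((18−2)/6)² = 7.111
te_Task 7 = (1 + 4·2 + 3)/6 = 12/6 = 2; σ²_Task 7 = ((3−1)/6)² = 0.111

Forward pass:
ES_Task 1 = 0; EF_Task 1 = 8
ES_Task 2 = 0; EF_Task 2 = 4
ES_Task 3 = 0; EF_Task 3 = 9
ES_Task 4 = 8; EF_Task 4 = 8+6 = 14
ES_Task 5 = 4; EF_Task 5 = 4+14 = 18
ES_Task 6 = max(EF_Task 1=8, EF_Task 3=9) = 9; EF_Task 6 = 9+8 = 17
ES_Task 7 = max(EF_Task 4=14, EF_Task 5=18, EF_Task 6=17) = 18; EF_Task 7 = 18+2 = 20
Expected project duration μ = 20 days. Critical path: Task 2 → Task 5 → Task 7.

Variances on critical path: σ²_Task 2=1.778, σ²_Task 5=7.111, σ²_Task 7=0.111.
Largest is σ²_Task 5 = 7.111.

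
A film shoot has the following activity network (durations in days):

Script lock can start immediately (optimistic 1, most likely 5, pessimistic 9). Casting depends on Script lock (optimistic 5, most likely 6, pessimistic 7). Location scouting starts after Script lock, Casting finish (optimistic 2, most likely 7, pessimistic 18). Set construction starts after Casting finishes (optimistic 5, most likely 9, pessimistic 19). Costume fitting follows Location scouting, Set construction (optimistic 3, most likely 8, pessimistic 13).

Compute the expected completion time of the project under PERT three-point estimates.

te_Script lock = (1 + 4·5 + 9)/6 = 30/6 = 5
te_Casting = (5 + 4·6 + 7)/6 = 36/6 = 6
te_Location scouting = (2 + 4·7 + 18)/6 = 48/6 = 8
te_Set construction = (5 + 4·9 + 19)/6 = 60/6 = 10
te_Costume fitting = (3 + 4·8 + 13)/6 = 48/6 = 8

Forward pass:
ES_Script lock = 0; EF_Script lock = 5
ES_Casting = 5; EF_Casting = 5+6 = 11
ES_Location scouting = max(EF_Script lock=5, EF_Casting=11) = 11; EF_Location scouting = 11+8 = 19
ES_Set construction = 11; EF_Set construction = 11+10 = 21
ES_Costume fitting = max(EF_Location scouting=19, EF_Set construction=21) = 21; EF_Costume fitting = 21+8 = 29
Expected project duration μ = 29 days. Critical path: Script lock → Casting → Set construction → Costume fitting.

29 days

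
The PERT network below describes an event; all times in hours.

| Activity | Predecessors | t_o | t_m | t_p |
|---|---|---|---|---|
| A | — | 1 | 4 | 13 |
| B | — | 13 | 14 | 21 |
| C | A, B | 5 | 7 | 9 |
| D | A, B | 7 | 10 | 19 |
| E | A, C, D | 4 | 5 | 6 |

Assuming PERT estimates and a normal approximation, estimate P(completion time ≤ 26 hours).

te_A = (1 + 4·4 + 13)/6 = 30/6 = 5; σ²_A = ((13−1)/6)² = 4.000
te_B = (13 + 4·14 + 21)/6 = 90/6 = 15; σ²_B = ((21−13)/6)² = 1.778
te_C = (5 + 4·7 + 9)/6 = 42/6 = 7; σ²_C = ((9−5)/6)² = 0.444
te_D = (7 + 4·10 + 19)/6 = 66/6 = 11; σ²_D = ((19−7)/6)² = 4.000
te_E = (4 + 4·5 + 6)/6 = 30/6 = 5; σ²_E = ((6−4)/6)² = 0.111

Forward pass:
ES_A = 0; EF_A = 5
ES_B = 0; EF_B = 15
ES_C = max(EF_A=5, EF_B=15) = 15; EF_C = 15+7 = 22
ES_D = max(EF_A=5, EF_B=15) = 15; EF_D = 15+11 = 26
ES_E = max(EF_A=5, EF_C=22, EF_D=26) = 26; EF_E = 26+5 = 31
Expected project duration μ = 31 hours. Critical path: B → D → E.

Variance along critical path = 1.778 + 4.000 + 0.111 = 5.889; σ = √5.889 = 2.427 hours.
Z = (26 − 31) / 2.427 = -2.060
P(T ≤ 26) = Φ(-2.060) ≈ 0.020

0.020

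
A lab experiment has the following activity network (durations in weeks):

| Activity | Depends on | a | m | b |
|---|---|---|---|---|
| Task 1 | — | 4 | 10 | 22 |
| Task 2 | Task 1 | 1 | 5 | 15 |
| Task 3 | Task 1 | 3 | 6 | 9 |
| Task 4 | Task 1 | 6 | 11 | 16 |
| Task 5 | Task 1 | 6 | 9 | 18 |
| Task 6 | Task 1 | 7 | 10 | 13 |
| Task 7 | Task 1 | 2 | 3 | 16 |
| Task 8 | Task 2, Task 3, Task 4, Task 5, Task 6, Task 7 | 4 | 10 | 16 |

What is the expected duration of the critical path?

te_Task 1 = (4 + 4·10 + 22)/6 = 66/6 = 11
te_Task 2 = (1 + 4·5 + 15)/6 = 36/6 = 6
te_Task 3 = (3 + 4·6 + 9)/6 = 36/6 = 6
te_Task 4 = (6 + 4·11 + 16)/6 = 66/6 = 11
te_Task 5 = (6 + 4·9 + 18)/6 = 60/6 = 10
te_Task 6 = (7 + 4·10 + 13)/6 = 60/6 = 10
te_Task 7 = (2 + 4·3 + 16)/6 = 30/6 = 5
te_Task 8 = (4 + 4·10 + 16)/6 = 60/6 = 10

Forward pass:
ES_Task 1 = 0; EF_Task 1 = 11
ES_Task 2 = 11; EF_Task 2 = 11+6 = 17
ES_Task 3 = 11; EF_Task 3 = 11+6 = 17
ES_Task 4 = 11; EF_Task 4 = 11+11 = 22
ES_Task 5 = 11; EF_Task 5 = 11+10 = 21
ES_Task 6 = 11; EF_Task 6 = 11+10 = 21
ES_Task 7 = 11; EF_Task 7 = 11+5 = 16
ES_Task 8 = max(EF_Task 2=17, EF_Task 3=17, EF_Task 4=22, EF_Task 5=21, EF_Task 6=21, EF_Task 7=16) = 22; EF_Task 8 = 22+10 = 32
Expected project duration μ = 32 weeks. Critical path: Task 1 → Task 4 → Task 8.

32 weeks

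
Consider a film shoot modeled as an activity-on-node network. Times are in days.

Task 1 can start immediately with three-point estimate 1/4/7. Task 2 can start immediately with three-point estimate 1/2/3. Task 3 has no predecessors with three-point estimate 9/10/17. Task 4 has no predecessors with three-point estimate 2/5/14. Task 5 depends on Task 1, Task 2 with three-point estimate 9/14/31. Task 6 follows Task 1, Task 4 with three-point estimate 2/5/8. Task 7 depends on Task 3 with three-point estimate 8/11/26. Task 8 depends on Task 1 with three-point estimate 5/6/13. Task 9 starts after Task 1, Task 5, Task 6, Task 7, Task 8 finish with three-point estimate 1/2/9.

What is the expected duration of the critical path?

27 days

te_Task 1 = (1 + 4·4 + 7)/6 = 24/6 = 4
te_Task 2 = (1 + 4·2 + 3)/6 = 12/6 = 2
te_Task 3 = (9 + 4·10 + 17)/6 = 66/6 = 11
te_Task 4 = (2 + 4·5 + 14)/6 = 36/6 = 6
te_Task 5 = (9 + 4·14 + 31)/6 = 96/6 = 16
te_Task 6 = (2 + 4·5 + 8)/6 = 30/6 = 5
te_Task 7 = (8 + 4·11 + 26)/6 = 78/6 = 13
te_Task 8 = (5 + 4·6 + 13)/6 = 42/6 = 7
te_Task 9 = (1 + 4·2 + 9)/6 = 18/6 = 3

Forward pass:
ES_Task 1 = 0; EF_Task 1 = 4
ES_Task 2 = 0; EF_Task 2 = 2
ES_Task 3 = 0; EF_Task 3 = 11
ES_Task 4 = 0; EF_Task 4 = 6
ES_Task 5 = max(EF_Task 1=4, EF_Task 2=2) = 4; EF_Task 5 = 4+16 = 20
ES_Task 6 = max(EF_Task 1=4, EF_Task 4=6) = 6; EF_Task 6 = 6+5 = 11
ES_Task 7 = 11; EF_Task 7 = 11+13 = 24
ES_Task 8 = 4; EF_Task 8 = 4+7 = 11
ES_Task 9 = max(EF_Task 1=4, EF_Task 5=20, EF_Task 6=11, EF_Task 7=24, EF_Task 8=11) = 24; EF_Task 9 = 24+3 = 27
Expected project duration μ = 27 days. Critical path: Task 3 → Task 7 → Task 9.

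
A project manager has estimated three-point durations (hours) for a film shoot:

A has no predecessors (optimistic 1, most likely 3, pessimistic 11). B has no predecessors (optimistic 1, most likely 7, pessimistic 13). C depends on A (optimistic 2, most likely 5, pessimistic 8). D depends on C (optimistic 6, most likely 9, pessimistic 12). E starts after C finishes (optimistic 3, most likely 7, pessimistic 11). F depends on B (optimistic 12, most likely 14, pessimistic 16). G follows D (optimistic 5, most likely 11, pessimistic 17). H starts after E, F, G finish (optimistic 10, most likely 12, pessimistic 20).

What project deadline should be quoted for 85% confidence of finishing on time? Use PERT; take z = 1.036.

45.5 hours

te_A = (1 + 4·3 + 11)/6 = 24/6 = 4; σ²_A = ((11−1)/6)² = 2.778
te_B = (1 + 4·7 + 13)/6 = 42/6 = 7; σ²_B = ((13−1)/6)² = 4.000
te_C = (2 + 4·5 + 8)/6 = 30/6 = 5; σ²_C = ((8−2)/6)² = 1.000
te_D = (6 + 4·9 + 12)/6 = 54/6 = 9; σ²_D = ((12−6)/6)² = 1.000
te_E = (3 + 4·7 + 11)/6 = 42/6 = 7; σ²_E = ((11−3)/6)² = 1.778
te_F = (12 + 4·14 + 16)/6 = 84/6 = 14; σ²_F = ((16−12)/6)² = 0.444
te_G = (5 + 4·11 + 17)/6 = 66/6 = 11; σ²_G = ((17−5)/6)² = 4.000
te_H = (10 + 4·12 + 20)/6 = 78/6 = 13; σ²_H = ((20−10)/6)² = 2.778

Forward pass:
ES_A = 0; EF_A = 4
ES_B = 0; EF_B = 7
ES_C = 4; EF_C = 4+5 = 9
ES_D = 9; EF_D = 9+9 = 18
ES_E = 9; EF_E = 9+7 = 16
ES_F = 7; EF_F = 7+14 = 21
ES_G = 18; EF_G = 18+11 = 29
ES_H = max(EF_E=16, EF_F=21, EF_G=29) = 29; EF_H = 29+13 = 42
Expected project duration μ = 42 hours. Critical path: A → C → D → G → H.

Variance along critical path = 2.778 + 1.000 + 1.000 + 4.000 + 2.778 = 11.556; σ = 3.399 hours.
D = μ + z·σ = 42 + 1.036·3.399 = 45.5 hours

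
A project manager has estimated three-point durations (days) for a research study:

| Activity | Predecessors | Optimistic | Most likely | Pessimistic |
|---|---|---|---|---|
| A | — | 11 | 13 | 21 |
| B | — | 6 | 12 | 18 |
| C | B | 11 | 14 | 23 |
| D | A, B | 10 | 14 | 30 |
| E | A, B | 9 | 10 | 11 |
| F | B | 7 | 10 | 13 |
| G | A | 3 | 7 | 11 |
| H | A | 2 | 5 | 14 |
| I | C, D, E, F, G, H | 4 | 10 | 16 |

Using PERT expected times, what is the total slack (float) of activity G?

9 days

te_A = (11 + 4·13 + 21)/6 = 84/6 = 14
te_B = (6 + 4·12 + 18)/6 = 72/6 = 12
te_C = (11 + 4·14 + 23)/6 = 90/6 = 15
te_D = (10 + 4·14 + 30)/6 = 96/6 = 16
te_E = (9 + 4·10 + 11)/6 = 60/6 = 10
te_F = (7 + 4·10 + 13)/6 = 60/6 = 10
te_G = (3 + 4·7 + 11)/6 = 42/6 = 7
te_H = (2 + 4·5 + 14)/6 = 36/6 = 6
te_I = (4 + 4·10 + 16)/6 = 60/6 = 10

Forward pass:
ES_A = 0; EF_A = 14
ES_B = 0; EF_B = 12
ES_C = 12; EF_C = 12+15 = 27
ES_D = max(EF_A=14, EF_B=12) = 14; EF_D = 14+16 = 30
ES_E = max(EF_A=14, EF_B=12) = 14; EF_E = 14+10 = 24
ES_F = 12; EF_F = 12+10 = 22
ES_G = 14; EF_G = 14+7 = 21
ES_H = 14; EF_H = 14+6 = 20
ES_I = max(EF_C=27, EF_D=30, EF_E=24, EF_F=22, EF_G=21, EF_H=20) = 30; EF_I = 30+10 = 40
Expected project duration μ = 40 days. Critical path: A → D → I.

Backward pass:
LF_I = 40; LS_I = 40−10 = 30
LF_H = LS_I = 30; LS_H = 30−6 = 24
LF_G = LS_I = 30; LS_G = 30−7 = 23
LF_F = LS_I = 30; LS_F = 30−10 = 20
LF_E = LS_I = 30; LS_E = 30−10 = 20
LF_D = LS_I = 30; LS_D = 30−16 = 14
LF_C = LS_I = 30; LS_C = 30−15 = 15
LF_B = min(LS_C=15, LS_D=14, LS_E=20, LS_F=20) = 14; LS_B = 14−12 = 2
LF_A = min(LS_D=14, LS_E=20, LS_G=23, LS_H=24) = 14; LS_A = 14−14 = 0
Slack_G = LS_G − ES_G = 23 − 14 = 9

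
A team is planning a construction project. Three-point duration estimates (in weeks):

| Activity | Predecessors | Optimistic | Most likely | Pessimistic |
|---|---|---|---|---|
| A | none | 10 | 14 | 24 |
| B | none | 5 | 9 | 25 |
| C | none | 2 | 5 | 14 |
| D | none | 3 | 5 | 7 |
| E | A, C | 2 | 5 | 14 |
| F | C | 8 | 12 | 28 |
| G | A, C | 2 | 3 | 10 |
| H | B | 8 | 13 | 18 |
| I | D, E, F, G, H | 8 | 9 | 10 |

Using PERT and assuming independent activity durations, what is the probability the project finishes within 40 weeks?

te_A = (10 + 4·14 + 24)/6 = 90/6 = 15; σ²_A = ((24−10)/6)² = 5.444
te_B = (5 + 4·9 + 25)/6 = 66/6 = 11; σ²_B = ((25−5)/6)² = 11.111
te_C = (2 + 4·5 + 14)/6 = 36/6 = 6; σ²_C = ((14−2)/6)² = 4.000
te_D = (3 + 4·5 + 7)/6 = 30/6 = 5; σ²_D = ((7−3)/6)² = 0.444
te_E = (2 + 4·5 + 14)/6 = 36/6 = 6; σ²_E = ((14−2)/6)² = 4.000
te_F = (8 + 4·12 + 28)/6 = 84/6 = 14; σ²_F = ((28−8)/6)² = 11.111
te_G = (2 + 4·3 + 10)/6 = 24/6 = 4; σ²_G = ((10−2)/6)² = 1.778
te_H = (8 + 4·13 + 18)/6 = 78/6 = 13; σ²_H = ((18−8)/6)² = 2.778
te_I = (8 + 4·9 + 10)/6 = 54/6 = 9; σ²_I = ((10−8)/6)² = 0.111

Forward pass:
ES_A = 0; EF_A = 15
ES_B = 0; EF_B = 11
ES_C = 0; EF_C = 6
ES_D = 0; EF_D = 5
ES_E = max(EF_A=15, EF_C=6) = 15; EF_E = 15+6 = 21
ES_F = 6; EF_F = 6+14 = 20
ES_G = max(EF_A=15, EF_C=6) = 15; EF_G = 15+4 = 19
ES_H = 11; EF_H = 11+13 = 24
ES_I = max(EF_D=5, EF_E=21, EF_F=20, EF_G=19, EF_H=24) = 24; EF_I = 24+9 = 33
Expected project duration μ = 33 weeks. Critical path: B → H → I.

Variance along critical path = 11.111 + 2.778 + 0.111 = 14.000; σ = √14.000 = 3.742 weeks.
Z = (40 − 33) / 3.742 = 1.871
P(T ≤ 40) = Φ(1.871) ≈ 0.969

0.969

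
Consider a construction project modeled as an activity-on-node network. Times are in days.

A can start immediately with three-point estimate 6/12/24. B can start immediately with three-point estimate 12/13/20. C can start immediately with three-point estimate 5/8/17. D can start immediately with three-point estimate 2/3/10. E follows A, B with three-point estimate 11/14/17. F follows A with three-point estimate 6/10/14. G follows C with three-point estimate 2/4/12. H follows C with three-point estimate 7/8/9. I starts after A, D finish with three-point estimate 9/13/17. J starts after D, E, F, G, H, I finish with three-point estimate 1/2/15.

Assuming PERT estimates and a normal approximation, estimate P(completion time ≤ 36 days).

0.918

te_A = (6 + 4·12 + 24)/6 = 78/6 = 13; σ²_A = ((24−6)/6)² = 9.000
te_B = (12 + 4·13 + 20)/6 = 84/6 = 14; σ²_B = ((20−12)/6)² = 1.778
te_C = (5 + 4·8 + 17)/6 = 54/6 = 9; σ²_C = ((17−5)/6)² = 4.000
te_D = (2 + 4·3 + 10)/6 = 24/6 = 4; σ²_D = ((10−2)/6)² = 1.778
te_E = (11 + 4·14 + 17)/6 = 84/6 = 14; σ²_E = ((17−11)/6)² = 1.000
te_F = (6 + 4·10 + 14)/6 = 60/6 = 10; σ²_F = ((14−6)/6)² = 1.778
te_G = (2 + 4·4 + 12)/6 = 30/6 = 5; σ²_G = ((12−2)/6)² = 2.778
te_H = (7 + 4·8 + 9)/6 = 48/6 = 8; σ²_H = ((9−7)/6)² = 0.111
te_I = (9 + 4·13 + 17)/6 = 78/6 = 13; σ²_I = ((17−9)/6)² = 1.778
te_J = (1 + 4·2 + 15)/6 = 24/6 = 4; σ²_J = ((15−1)/6)² = 5.444

Forward pass:
ES_A = 0; EF_A = 13
ES_B = 0; EF_B = 14
ES_C = 0; EF_C = 9
ES_D = 0; EF_D = 4
ES_E = max(EF_A=13, EF_B=14) = 14; EF_E = 14+14 = 28
ES_F = 13; EF_F = 13+10 = 23
ES_G = 9; EF_G = 9+5 = 14
ES_H = 9; EF_H = 9+8 = 17
ES_I = max(EF_A=13, EF_D=4) = 13; EF_I = 13+13 = 26
ES_J = max(EF_D=4, EF_E=28, EF_F=23, EF_G=14, EF_H=17, EF_I=26) = 28; EF_J = 28+4 = 32
Expected project duration μ = 32 days. Critical path: B → E → J.

Variance along critical path = 1.778 + 1.000 + 5.444 = 8.222; σ = √8.222 = 2.867 days.
Z = (36 − 32) / 2.867 = 1.395
P(T ≤ 36) = Φ(1.395) ≈ 0.918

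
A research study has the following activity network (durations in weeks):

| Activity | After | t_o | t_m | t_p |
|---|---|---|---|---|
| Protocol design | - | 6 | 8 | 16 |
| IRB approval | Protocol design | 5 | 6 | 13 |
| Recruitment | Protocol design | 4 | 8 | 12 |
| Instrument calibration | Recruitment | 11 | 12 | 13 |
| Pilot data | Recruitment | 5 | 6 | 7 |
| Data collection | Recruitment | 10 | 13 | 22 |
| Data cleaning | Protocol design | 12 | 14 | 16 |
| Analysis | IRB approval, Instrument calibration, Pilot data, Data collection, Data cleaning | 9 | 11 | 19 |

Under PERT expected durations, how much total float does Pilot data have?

te_Protocol design = (6 + 4·8 + 16)/6 = 54/6 = 9
te_IRB approval = (5 + 4·6 + 13)/6 = 42/6 = 7
te_Recruitment = (4 + 4·8 + 12)/6 = 48/6 = 8
te_Instrument calibration = (11 + 4·12 + 13)/6 = 72/6 = 12
te_Pilot data = (5 + 4·6 + 7)/6 = 36/6 = 6
te_Data collection = (10 + 4·13 + 22)/6 = 84/6 = 14
te_Data cleaning = (12 + 4·14 + 16)/6 = 84/6 = 14
te_Analysis = (9 + 4·11 + 19)/6 = 72/6 = 12

Forward pass:
ES_Protocol design = 0; EF_Protocol design = 9
ES_IRB approval = 9; EF_IRB approval = 9+7 = 16
ES_Recruitment = 9; EF_Recruitment = 9+8 = 17
ES_Instrument calibration = 17; EF_Instrument calibration = 17+12 = 29
ES_Pilot data = 17; EF_Pilot data = 17+6 = 23
ES_Data collection = 17; EF_Data collection = 17+14 = 31
ES_Data cleaning = 9; EF_Data cleaning = 9+14 = 23
ES_Analysis = max(EF_IRB approval=16, EF_Instrument calibration=29, EF_Pilot data=23, EF_Data collection=31, EF_Data cleaning=23) = 31; EF_Analysis = 31+12 = 43
Expected project duration μ = 43 weeks. Critical path: Protocol design → Recruitment → Data collection → Analysis.

Backward pass:
LF_Analysis = 43; LS_Analysis = 43−12 = 31
LF_Data cleaning = LS_Analysis = 31; LS_Data cleaning = 31−14 = 17
LF_Data collection = LS_Analysis = 31; LS_Data collection = 31−14 = 17
LF_Pilot data = LS_Analysis = 31; LS_Pilot data = 31−6 = 25
LF_Instrument calibration = LS_Analysis = 31; LS_Instrument calibration = 31−12 = 19
LF_Recruitment = min(LS_Instrument calibration=19, LS_Pilot data=25, LS_Data collection=17) = 17; LS_Recruitment = 17−8 = 9
LF_IRB approval = LS_Analysis = 31; LS_IRB approval = 31−7 = 24
LF_Protocol design = min(LS_IRB approval=24, LS_Recruitment=9, LS_Data cleaning=17) = 9; LS_Protocol design = 9−9 = 0
Slack_Pilot data = LS_Pilot data − ES_Pilot data = 25 − 17 = 8

8 weeks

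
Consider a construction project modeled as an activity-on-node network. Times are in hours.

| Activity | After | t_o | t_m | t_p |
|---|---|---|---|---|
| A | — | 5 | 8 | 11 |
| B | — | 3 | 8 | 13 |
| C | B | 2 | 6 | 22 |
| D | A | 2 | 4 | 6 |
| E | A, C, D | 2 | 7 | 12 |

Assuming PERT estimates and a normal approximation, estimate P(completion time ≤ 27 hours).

0.836

te_A = (5 + 4·8 + 11)/6 = 48/6 = 8; σ²_A = ((11−5)/6)² = 1.000
te_B = (3 + 4·8 + 13)/6 = 48/6 = 8; σ²_B = ((13−3)/6)² = 2.778
te_C = (2 + 4·6 + 22)/6 = 48/6 = 8; σ²_C = ((22−2)/6)² = 11.111
te_D = (2 + 4·4 + 6)/6 = 24/6 = 4; σ²_D = ((6−2)/6)² = 0.444
te_E = (2 + 4·7 + 12)/6 = 42/6 = 7; σ²_E = ((12−2)/6)² = 2.778

Forward pass:
ES_A = 0; EF_A = 8
ES_B = 0; EF_B = 8
ES_C = 8; EF_C = 8+8 = 16
ES_D = 8; EF_D = 8+4 = 12
ES_E = max(EF_A=8, EF_C=16, EF_D=12) = 16; EF_E = 16+7 = 23
Expected project duration μ = 23 hours. Critical path: B → C → E.

Variance along critical path = 2.778 + 11.111 + 2.778 = 16.667; σ = √16.667 = 4.082 hours.
Z = (27 − 23) / 4.082 = 0.980
P(T ≤ 27) = Φ(0.980) ≈ 0.836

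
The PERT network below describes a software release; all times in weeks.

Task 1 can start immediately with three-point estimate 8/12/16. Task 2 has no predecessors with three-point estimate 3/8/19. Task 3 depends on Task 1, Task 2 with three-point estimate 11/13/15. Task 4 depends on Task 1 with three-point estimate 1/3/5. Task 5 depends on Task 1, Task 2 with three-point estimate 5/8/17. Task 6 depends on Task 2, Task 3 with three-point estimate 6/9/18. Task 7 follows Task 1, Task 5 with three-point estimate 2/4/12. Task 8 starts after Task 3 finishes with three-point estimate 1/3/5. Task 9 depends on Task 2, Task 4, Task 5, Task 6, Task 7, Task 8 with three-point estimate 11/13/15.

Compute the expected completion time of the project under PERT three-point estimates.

te_Task 1 = (8 + 4·12 + 16)/6 = 72/6 = 12
te_Task 2 = (3 + 4·8 + 19)/6 = 54/6 = 9
te_Task 3 = (11 + 4·13 + 15)/6 = 78/6 = 13
te_Task 4 = (1 + 4·3 + 5)/6 = 18/6 = 3
te_Task 5 = (5 + 4·8 + 17)/6 = 54/6 = 9
te_Task 6 = (6 + 4·9 + 18)/6 = 60/6 = 10
te_Task 7 = (2 + 4·4 + 12)/6 = 30/6 = 5
te_Task 8 = (1 + 4·3 + 5)/6 = 18/6 = 3
te_Task 9 = (11 + 4·13 + 15)/6 = 78/6 = 13

Forward pass:
ES_Task 1 = 0; EF_Task 1 = 12
ES_Task 2 = 0; EF_Task 2 = 9
ES_Task 3 = max(EF_Task 1=12, EF_Task 2=9) = 12; EF_Task 3 = 12+13 = 25
ES_Task 4 = 12; EF_Task 4 = 12+3 = 15
ES_Task 5 = max(EF_Task 1=12, EF_Task 2=9) = 12; EF_Task 5 = 12+9 = 21
ES_Task 6 = max(EF_Task 2=9, EF_Task 3=25) = 25; EF_Task 6 = 25+10 = 35
ES_Task 7 = max(EF_Task 1=12, EF_Task 5=21) = 21; EF_Task 7 = 21+5 = 26
ES_Task 8 = 25; EF_Task 8 = 25+3 = 28
ES_Task 9 = max(EF_Task 2=9, EF_Task 4=15, EF_Task 5=21, EF_Task 6=35, EF_Task 7=26, EF_Task 8=28) = 35; EF_Task 9 = 35+13 = 48
Expected project duration μ = 48 weeks. Critical path: Task 1 → Task 3 → Task 6 → Task 9.

48 weeks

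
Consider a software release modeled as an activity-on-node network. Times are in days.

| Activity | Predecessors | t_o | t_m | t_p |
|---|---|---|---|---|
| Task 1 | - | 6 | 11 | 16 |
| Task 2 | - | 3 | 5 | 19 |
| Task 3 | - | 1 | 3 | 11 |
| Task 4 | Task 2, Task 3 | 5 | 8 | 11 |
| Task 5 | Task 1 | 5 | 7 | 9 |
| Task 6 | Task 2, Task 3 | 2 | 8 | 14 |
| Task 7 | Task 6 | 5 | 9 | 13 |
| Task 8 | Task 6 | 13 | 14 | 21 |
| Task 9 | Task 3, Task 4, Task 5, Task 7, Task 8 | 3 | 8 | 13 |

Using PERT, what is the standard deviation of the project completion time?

te_Task 1 = (6 + 4·11 + 16)/6 = 66/6 = 11; σ²_Task 1 = ((16−6)/6)² = 2.778
te_Task 2 = (3 + 4·5 + 19)/6 = 42/6 = 7; σ²_Task 2 = ((19−3)/6)² = 7.111
te_Task 3 = (1 + 4·3 + 11)/6 = 24/6 = 4; σ²_Task 3 = ((11−1)/6)² = 2.778
te_Task 4 = (5 + 4·8 + 11)/6 = 48/6 = 8; σ²_Task 4 = ((11−5)/6)² = 1.000
te_Task 5 = (5 + 4·7 + 9)/6 = 42/6 = 7; σ²_Task 5 = ((9−5)/6)² = 0.444
te_Task 6 = (2 + 4·8 + 14)/6 = 48/6 = 8; σ²_Task 6 = ((14−2)/6)² = 4.000
te_Task 7 = (5 + 4·9 + 13)/6 = 54/6 = 9; σ²_Task 7 = ((13−5)/6)² = 1.778
te_Task 8 = (13 + 4·14 + 21)/6 = 90/6 = 15; σ²_Task 8 = ((21−13)/6)² = 1.778
te_Task 9 = (3 + 4·8 + 13)/6 = 48/6 = 8; σ²_Task 9 = ((13−3)/6)² = 2.778

Forward pass:
ES_Task 1 = 0; EF_Task 1 = 11
ES_Task 2 = 0; EF_Task 2 = 7
ES_Task 3 = 0; EF_Task 3 = 4
ES_Task 4 = max(EF_Task 2=7, EF_Task 3=4) = 7; EF_Task 4 = 7+8 = 15
ES_Task 5 = 11; EF_Task 5 = 11+7 = 18
ES_Task 6 = max(EF_Task 2=7, EF_Task 3=4) = 7; EF_Task 6 = 7+8 = 15
ES_Task 7 = 15; EF_Task 7 = 15+9 = 24
ES_Task 8 = 15; EF_Task 8 = 15+15 = 30
ES_Task 9 = max(EF_Task 3=4, EF_Task 4=15, EF_Task 5=18, EF_Task 7=24, EF_Task 8=30) = 30; EF_Task 9 = 30+8 = 38
Expected project duration μ = 38 days. Critical path: Task 2 → Task 6 → Task 8 → Task 9.

Variance along critical path = 7.111 + 4.000 + 1.778 + 2.778 = 15.667
σ = √15.667 = 3.958 days

3.96 days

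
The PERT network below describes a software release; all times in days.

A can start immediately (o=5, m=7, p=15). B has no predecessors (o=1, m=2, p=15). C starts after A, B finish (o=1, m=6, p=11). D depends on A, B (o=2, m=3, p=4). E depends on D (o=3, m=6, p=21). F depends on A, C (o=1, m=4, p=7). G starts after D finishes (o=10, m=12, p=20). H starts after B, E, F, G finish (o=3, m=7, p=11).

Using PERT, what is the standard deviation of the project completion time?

2.73 days

te_A = (5 + 4·7 + 15)/6 = 48/6 = 8; σ²_A = ((15−5)/6)² = 2.778
te_B = (1 + 4·2 + 15)/6 = 24/6 = 4; σ²_B = ((15−1)/6)² = 5.444
te_C = (1 + 4·6 + 11)/6 = 36/6 = 6; σ²_C = ((11−1)/6)² = 2.778
te_D = (2 + 4·3 + 4)/6 = 18/6 = 3; σ²_D = ((4−2)/6)² = 0.111
te_E = (3 + 4·6 + 21)/6 = 48/6 = 8; σ²_E = ((21−3)/6)² = 9.000
te_F = (1 + 4·4 + 7)/6 = 24/6 = 4; σ²_F = ((7−1)/6)² = 1.000
te_G = (10 + 4·12 + 20)/6 = 78/6 = 13; σ²_G = ((20−10)/6)² = 2.778
te_H = (3 + 4·7 + 11)/6 = 42/6 = 7; σ²_H = ((11−3)/6)² = 1.778

Forward pass:
ES_A = 0; EF_A = 8
ES_B = 0; EF_B = 4
ES_C = max(EF_A=8, EF_B=4) = 8; EF_C = 8+6 = 14
ES_D = max(EF_A=8, EF_B=4) = 8; EF_D = 8+3 = 11
ES_E = 11; EF_E = 11+8 = 19
ES_F = max(EF_A=8, EF_C=14) = 14; EF_F = 14+4 = 18
ES_G = 11; EF_G = 11+13 = 24
ES_H = max(EF_B=4, EF_E=19, EF_F=18, EF_G=24) = 24; EF_H = 24+7 = 31
Expected project duration μ = 31 days. Critical path: A → D → G → H.

Variance along critical path = 2.778 + 0.111 + 2.778 + 1.778 = 7.444
σ = √7.444 = 2.728 days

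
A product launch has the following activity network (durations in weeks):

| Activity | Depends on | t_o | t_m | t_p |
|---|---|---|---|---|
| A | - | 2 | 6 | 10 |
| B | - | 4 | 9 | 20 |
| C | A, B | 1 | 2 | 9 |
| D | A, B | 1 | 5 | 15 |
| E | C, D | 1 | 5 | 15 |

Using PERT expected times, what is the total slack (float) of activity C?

3 weeks

te_A = (2 + 4·6 + 10)/6 = 36/6 = 6
te_B = (4 + 4·9 + 20)/6 = 60/6 = 10
te_C = (1 + 4·2 + 9)/6 = 18/6 = 3
te_D = (1 + 4·5 + 15)/6 = 36/6 = 6
te_E = (1 + 4·5 + 15)/6 = 36/6 = 6

Forward pass:
ES_A = 0; EF_A = 6
ES_B = 0; EF_B = 10
ES_C = max(EF_A=6, EF_B=10) = 10; EF_C = 10+3 = 13
ES_D = max(EF_A=6, EF_B=10) = 10; EF_D = 10+6 = 16
ES_E = max(EF_C=13, EF_D=16) = 16; EF_E = 16+6 = 22
Expected project duration μ = 22 weeks. Critical path: B → D → E.

Backward pass:
LF_E = 22; LS_E = 22−6 = 16
LF_D = LS_E = 16; LS_D = 16−6 = 10
LF_C = LS_E = 16; LS_C = 16−3 = 13
LF_B = min(LS_C=13, LS_D=10) = 10; LS_B = 10−10 = 0
LF_A = min(LS_C=13, LS_D=10) = 10; LS_A = 10−6 = 4
Slack_C = LS_C − ES_C = 13 − 10 = 3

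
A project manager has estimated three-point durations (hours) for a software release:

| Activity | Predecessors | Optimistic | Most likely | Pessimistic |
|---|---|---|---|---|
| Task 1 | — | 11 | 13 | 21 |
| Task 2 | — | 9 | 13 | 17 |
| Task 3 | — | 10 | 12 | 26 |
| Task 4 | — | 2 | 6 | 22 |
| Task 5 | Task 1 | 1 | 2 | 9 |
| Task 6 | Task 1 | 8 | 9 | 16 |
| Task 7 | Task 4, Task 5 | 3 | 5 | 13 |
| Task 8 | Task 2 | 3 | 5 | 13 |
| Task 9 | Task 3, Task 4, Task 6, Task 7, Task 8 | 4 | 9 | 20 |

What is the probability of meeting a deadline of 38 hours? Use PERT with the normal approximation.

0.879

te_Task 1 = (11 + 4·13 + 21)/6 = 84/6 = 14; σ²_Task 1 = ((21−11)/6)² = 2.778
te_Task 2 = (9 + 4·13 + 17)/6 = 78/6 = 13; σ²_Task 2 = ((17−9)/6)² = 1.778
te_Task 3 = (10 + 4·12 + 26)/6 = 84/6 = 14; σ²_Task 3 = ((26−10)/6)² = 7.111
te_Task 4 = (2 + 4·6 + 22)/6 = 48/6 = 8; σ²_Task 4 = ((22−2)/6)² = 11.111
te_Task 5 = (1 + 4·2 + 9)/6 = 18/6 = 3; σ²_Task 5 = ((9−1)/6)² = 1.778
te_Task 6 = (8 + 4·9 + 16)/6 = 60/6 = 10; σ²_Task 6 = ((16−8)/6)² = 1.778
te_Task 7 = (3 + 4·5 + 13)/6 = 36/6 = 6; σ²_Task 7 = ((13−3)/6)² = 2.778
te_Task 8 = (3 + 4·5 + 13)/6 = 36/6 = 6; σ²_Task 8 = ((13−3)/6)² = 2.778
te_Task 9 = (4 + 4·9 + 20)/6 = 60/6 = 10; σ²_Task 9 = ((20−4)/6)² = 7.111

Forward pass:
ES_Task 1 = 0; EF_Task 1 = 14
ES_Task 2 = 0; EF_Task 2 = 13
ES_Task 3 = 0; EF_Task 3 = 14
ES_Task 4 = 0; EF_Task 4 = 8
ES_Task 5 = 14; EF_Task 5 = 14+3 = 17
ES_Task 6 = 14; EF_Task 6 = 14+10 = 24
ES_Task 7 = max(EF_Task 4=8, EF_Task 5=17) = 17; EF_Task 7 = 17+6 = 23
ES_Task 8 = 13; EF_Task 8 = 13+6 = 19
ES_Task 9 = max(EF_Task 3=14, EF_Task 4=8, EF_Task 6=24, EF_Task 7=23, EF_Task 8=19) = 24; EF_Task 9 = 24+10 = 34
Expected project duration μ = 34 hours. Critical path: Task 1 → Task 6 → Task 9.

Variance along critical path = 2.778 + 1.778 + 7.111 = 11.667; σ = √11.667 = 3.416 hours.
Z = (38 − 34) / 3.416 = 1.171
P(T ≤ 38) = Φ(1.171) ≈ 0.879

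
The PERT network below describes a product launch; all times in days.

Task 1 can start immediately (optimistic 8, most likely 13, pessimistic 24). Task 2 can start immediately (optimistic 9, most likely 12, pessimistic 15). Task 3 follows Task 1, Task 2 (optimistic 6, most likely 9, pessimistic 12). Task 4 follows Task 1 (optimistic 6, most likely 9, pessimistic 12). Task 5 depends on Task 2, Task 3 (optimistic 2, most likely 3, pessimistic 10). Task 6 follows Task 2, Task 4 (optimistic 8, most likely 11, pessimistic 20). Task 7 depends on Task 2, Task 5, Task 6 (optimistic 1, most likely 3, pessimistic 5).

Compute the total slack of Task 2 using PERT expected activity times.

te_Task 1 = (8 + 4·13 + 24)/6 = 84/6 = 14
te_Task 2 = (9 + 4·12 + 15)/6 = 72/6 = 12
te_Task 3 = (6 + 4·9 + 12)/6 = 54/6 = 9
te_Task 4 = (6 + 4·9 + 12)/6 = 54/6 = 9
te_Task 5 = (2 + 4·3 + 10)/6 = 24/6 = 4
te_Task 6 = (8 + 4·11 + 20)/6 = 72/6 = 12
te_Task 7 = (1 + 4·3 + 5)/6 = 18/6 = 3

Forward pass:
ES_Task 1 = 0; EF_Task 1 = 14
ES_Task 2 = 0; EF_Task 2 = 12
ES_Task 3 = max(EF_Task 1=14, EF_Task 2=12) = 14; EF_Task 3 = 14+9 = 23
ES_Task 4 = 14; EF_Task 4 = 14+9 = 23
ES_Task 5 = max(EF_Task 2=12, EF_Task 3=23) = 23; EF_Task 5 = 23+4 = 27
ES_Task 6 = max(EF_Task 2=12, EF_Task 4=23) = 23; EF_Task 6 = 23+12 = 35
ES_Task 7 = max(EF_Task 2=12, EF_Task 5=27, EF_Task 6=35) = 35; EF_Task 7 = 35+3 = 38
Expected project duration μ = 38 days. Critical path: Task 1 → Task 4 → Task 6 → Task 7.

Backward pass:
LF_Task 7 = 38; LS_Task 7 = 38−3 = 35
LF_Task 6 = LS_Task 7 = 35; LS_Task 6 = 35−12 = 23
LF_Task 5 = LS_Task 7 = 35; LS_Task 5 = 35−4 = 31
LF_Task 4 = LS_Task 6 = 23; LS_Task 4 = 23−9 = 14
LF_Task 3 = LS_Task 5 = 31; LS_Task 3 = 31−9 = 22
LF_Task 2 = min(LS_Task 3=22, LS_Task 5=31, LS_Task 6=23, LS_Task 7=35) = 22; LS_Task 2 = 22−12 = 10
LF_Task 1 = min(LS_Task 3=22, LS_Task 4=14) = 14; LS_Task 1 = 14−14 = 0
Slack_Task 2 = LS_Task 2 − ES_Task 2 = 10 − 0 = 10

10 days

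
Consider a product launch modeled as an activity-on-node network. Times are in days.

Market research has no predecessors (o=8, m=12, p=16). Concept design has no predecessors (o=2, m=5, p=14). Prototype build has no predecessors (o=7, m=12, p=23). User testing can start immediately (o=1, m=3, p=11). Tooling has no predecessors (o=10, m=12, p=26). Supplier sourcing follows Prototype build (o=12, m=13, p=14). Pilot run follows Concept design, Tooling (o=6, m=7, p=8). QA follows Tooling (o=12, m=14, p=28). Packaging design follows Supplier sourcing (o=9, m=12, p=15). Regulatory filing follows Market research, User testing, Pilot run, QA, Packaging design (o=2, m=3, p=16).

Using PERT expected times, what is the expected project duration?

te_Market research = (8 + 4·12 + 16)/6 = 72/6 = 12
te_Concept design = (2 + 4·5 + 14)/6 = 36/6 = 6
te_Prototype build = (7 + 4·12 + 23)/6 = 78/6 = 13
te_User testing = (1 + 4·3 + 11)/6 = 24/6 = 4
te_Tooling = (10 + 4·12 + 26)/6 = 84/6 = 14
te_Supplier sourcing = (12 + 4·13 + 14)/6 = 78/6 = 13
te_Pilot run = (6 + 4·7 + 8)/6 = 42/6 = 7
te_QA = (12 + 4·14 + 28)/6 = 96/6 = 16
te_Packaging design = (9 + 4·12 + 15)/6 = 72/6 = 12
te_Regulatory filing = (2 + 4·3 + 16)/6 = 30/6 = 5

Forward pass:
ES_Market research = 0; EF_Market research = 12
ES_Concept design = 0; EF_Concept design = 6
ES_Prototype build = 0; EF_Prototype build = 13
ES_User testing = 0; EF_User testing = 4
ES_Tooling = 0; EF_Tooling = 14
ES_Supplier sourcing = 13; EF_Supplier sourcing = 13+13 = 26
ES_Pilot run = max(EF_Concept design=6, EF_Tooling=14) = 14; EF_Pilot run = 14+7 = 21
ES_QA = 14; EF_QA = 14+16 = 30
ES_Packaging design = 26; EF_Packaging design = 26+12 = 38
ES_Regulatory filing = max(EF_Market research=12, EF_User testing=4, EF_Pilot run=21, EF_QA=30, EF_Packaging design=38) = 38; EF_Regulatory filing = 38+5 = 43
Expected project duration μ = 43 days. Critical path: Prototype build → Supplier sourcing → Packaging design → Regulatory filing.

43 days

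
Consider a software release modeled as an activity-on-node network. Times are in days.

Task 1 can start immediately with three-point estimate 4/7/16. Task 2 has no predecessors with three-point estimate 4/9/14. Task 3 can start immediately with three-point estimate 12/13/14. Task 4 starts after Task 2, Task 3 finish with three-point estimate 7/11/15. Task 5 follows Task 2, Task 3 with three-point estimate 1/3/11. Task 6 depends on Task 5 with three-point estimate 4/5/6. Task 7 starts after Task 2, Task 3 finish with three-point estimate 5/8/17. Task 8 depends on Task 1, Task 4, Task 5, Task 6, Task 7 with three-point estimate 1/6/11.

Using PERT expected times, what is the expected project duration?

30 days

te_Task 1 = (4 + 4·7 + 16)/6 = 48/6 = 8
te_Task 2 = (4 + 4·9 + 14)/6 = 54/6 = 9
te_Task 3 = (12 + 4·13 + 14)/6 = 78/6 = 13
te_Task 4 = (7 + 4·11 + 15)/6 = 66/6 = 11
te_Task 5 = (1 + 4·3 + 11)/6 = 24/6 = 4
te_Task 6 = (4 + 4·5 + 6)/6 = 30/6 = 5
te_Task 7 = (5 + 4·8 + 17)/6 = 54/6 = 9
te_Task 8 = (1 + 4·6 + 11)/6 = 36/6 = 6

Forward pass:
ES_Task 1 = 0; EF_Task 1 = 8
ES_Task 2 = 0; EF_Task 2 = 9
ES_Task 3 = 0; EF_Task 3 = 13
ES_Task 4 = max(EF_Task 2=9, EF_Task 3=13) = 13; EF_Task 4 = 13+11 = 24
ES_Task 5 = max(EF_Task 2=9, EF_Task 3=13) = 13; EF_Task 5 = 13+4 = 17
ES_Task 6 = 17; EF_Task 6 = 17+5 = 22
ES_Task 7 = max(EF_Task 2=9, EF_Task 3=13) = 13; EF_Task 7 = 13+9 = 22
ES_Task 8 = max(EF_Task 1=8, EF_Task 4=24, EF_Task 5=17, EF_Task 6=22, EF_Task 7=22) = 24; EF_Task 8 = 24+6 = 30
Expected project duration μ = 30 days. Critical path: Task 3 → Task 4 → Task 8.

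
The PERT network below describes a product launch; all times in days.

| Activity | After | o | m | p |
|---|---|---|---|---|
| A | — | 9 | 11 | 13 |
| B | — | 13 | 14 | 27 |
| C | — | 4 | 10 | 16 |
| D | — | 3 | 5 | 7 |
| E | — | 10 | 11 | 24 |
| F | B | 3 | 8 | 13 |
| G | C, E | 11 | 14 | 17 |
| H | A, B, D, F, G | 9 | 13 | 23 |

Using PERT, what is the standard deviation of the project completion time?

3.45 days

te_A = (9 + 4·11 + 13)/6 = 66/6 = 11; σ²_A = ((13−9)/6)² = 0.444
te_B = (13 + 4·14 + 27)/6 = 96/6 = 16; σ²_B = ((27−13)/6)² = 5.444
te_C = (4 + 4·10 + 16)/6 = 60/6 = 10; σ²_C = ((16−4)/6)² = 4.000
te_D = (3 + 4·5 + 7)/6 = 30/6 = 5; σ²_D = ((7−3)/6)² = 0.444
te_E = (10 + 4·11 + 24)/6 = 78/6 = 13; σ²_E = ((24−10)/6)² = 5.444
te_F = (3 + 4·8 + 13)/6 = 48/6 = 8; σ²_F = ((13−3)/6)² = 2.778
te_G = (11 + 4·14 + 17)/6 = 84/6 = 14; σ²_G = ((17−11)/6)² = 1.000
te_H = (9 + 4·13 + 23)/6 = 84/6 = 14; σ²_H = ((23−9)/6)² = 5.444

Forward pass:
ES_A = 0; EF_A = 11
ES_B = 0; EF_B = 16
ES_C = 0; EF_C = 10
ES_D = 0; EF_D = 5
ES_E = 0; EF_E = 13
ES_F = 16; EF_F = 16+8 = 24
ES_G = max(EF_C=10, EF_E=13) = 13; EF_G = 13+14 = 27
ES_H = max(EF_A=11, EF_B=16, EF_D=5, EF_F=24, EF_G=27) = 27; EF_H = 27+14 = 41
Expected project duration μ = 41 days. Critical path: E → G → H.

Variance along critical path = 5.444 + 1.000 + 5.444 = 11.889
σ = √11.889 = 3.448 days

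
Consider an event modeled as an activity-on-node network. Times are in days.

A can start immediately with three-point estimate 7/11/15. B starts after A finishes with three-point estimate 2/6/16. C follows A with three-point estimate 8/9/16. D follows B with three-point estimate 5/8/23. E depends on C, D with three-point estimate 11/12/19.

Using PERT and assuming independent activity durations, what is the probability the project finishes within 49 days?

0.970

te_A = (7 + 4·11 + 15)/6 = 66/6 = 11; σ²_A = ((15−7)/6)² = 1.778
te_B = (2 + 4·6 + 16)/6 = 42/6 = 7; σ²_B = ((16−2)/6)² = 5.444
te_C = (8 + 4·9 + 16)/6 = 60/6 = 10; σ²_C = ((16−8)/6)² = 1.778
te_D = (5 + 4·8 + 23)/6 = 60/6 = 10; σ²_D = ((23−5)/6)² = 9.000
te_E = (11 + 4·12 + 19)/6 = 78/6 = 13; σ²_E = ((19−11)/6)² = 1.778

Forward pass:
ES_A = 0; EF_A = 11
ES_B = 11; EF_B = 11+7 = 18
ES_C = 11; EF_C = 11+10 = 21
ES_D = 18; EF_D = 18+10 = 28
ES_E = max(EF_C=21, EF_D=28) = 28; EF_E = 28+13 = 41
Expected project duration μ = 41 days. Critical path: A → B → D → E.

Variance along critical path = 1.778 + 5.444 + 9.000 + 1.778 = 18.000; σ = √18.000 = 4.243 days.
Z = (49 − 41) / 4.243 = 1.886
P(T ≤ 49) = Φ(1.886) ≈ 0.970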